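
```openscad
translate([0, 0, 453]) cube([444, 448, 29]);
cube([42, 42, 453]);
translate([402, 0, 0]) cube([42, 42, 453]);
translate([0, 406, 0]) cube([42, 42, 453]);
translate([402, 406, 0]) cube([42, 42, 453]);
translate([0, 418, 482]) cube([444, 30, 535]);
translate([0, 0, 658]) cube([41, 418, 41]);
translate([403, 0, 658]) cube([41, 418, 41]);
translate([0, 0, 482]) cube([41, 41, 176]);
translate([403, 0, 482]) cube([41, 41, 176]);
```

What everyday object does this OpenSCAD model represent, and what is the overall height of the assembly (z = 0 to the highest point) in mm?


A chair. The overall height is 1017 mm.

A slab on four corner posts with a tall panel at the back — a chair. The seat slab sits at z = 453 with thickness 29, and the 535 mm backrest starts at the seat top, so the overall height is 453 + 29 + 535 = 1017 mm.


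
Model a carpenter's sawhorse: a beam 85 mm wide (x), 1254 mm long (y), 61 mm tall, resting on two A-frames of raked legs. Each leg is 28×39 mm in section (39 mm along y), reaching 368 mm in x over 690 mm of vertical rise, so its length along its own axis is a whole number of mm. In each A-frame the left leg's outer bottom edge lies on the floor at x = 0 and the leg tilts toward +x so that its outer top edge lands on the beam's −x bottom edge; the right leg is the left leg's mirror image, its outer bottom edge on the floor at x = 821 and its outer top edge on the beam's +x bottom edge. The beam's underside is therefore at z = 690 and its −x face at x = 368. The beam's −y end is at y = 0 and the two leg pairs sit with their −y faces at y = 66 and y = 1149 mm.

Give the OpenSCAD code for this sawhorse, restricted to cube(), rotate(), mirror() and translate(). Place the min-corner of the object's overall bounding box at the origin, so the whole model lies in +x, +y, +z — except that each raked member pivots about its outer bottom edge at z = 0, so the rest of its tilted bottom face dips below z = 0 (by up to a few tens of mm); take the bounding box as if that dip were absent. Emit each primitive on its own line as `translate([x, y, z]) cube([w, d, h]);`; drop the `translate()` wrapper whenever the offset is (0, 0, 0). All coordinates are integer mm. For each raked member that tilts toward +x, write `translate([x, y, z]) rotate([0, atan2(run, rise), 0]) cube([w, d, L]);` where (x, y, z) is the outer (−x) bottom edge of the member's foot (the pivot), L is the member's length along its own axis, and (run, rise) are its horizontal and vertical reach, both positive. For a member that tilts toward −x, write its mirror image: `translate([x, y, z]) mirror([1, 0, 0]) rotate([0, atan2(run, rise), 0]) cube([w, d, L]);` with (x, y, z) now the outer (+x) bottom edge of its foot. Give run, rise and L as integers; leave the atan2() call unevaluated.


translate([368, 0, 690]) cube([85, 1254, 61]);
translate([0, 66, 0]) rotate([0, atan2(368, 690), 0]) cube([28, 39, 782]);
translate([821, 66, 0]) mirror([1, 0, 0]) rotate([0, atan2(368, 690), 0]) cube([28, 39, 782]);
translate([0, 1149, 0]) rotate([0, atan2(368, 690), 0]) cube([28, 39, 782]);
translate([821, 1149, 0]) mirror([1, 0, 0]) rotate([0, atan2(368, 690), 0]) cube([28, 39, 782]);


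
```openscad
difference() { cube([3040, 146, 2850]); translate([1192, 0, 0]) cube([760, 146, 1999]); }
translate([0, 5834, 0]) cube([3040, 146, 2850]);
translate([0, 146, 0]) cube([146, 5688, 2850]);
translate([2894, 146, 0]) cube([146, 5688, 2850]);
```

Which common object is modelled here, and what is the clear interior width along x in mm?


A single room. The interior width is 2748 mm.

Four walls enclosing a rectangle with a door in the front wall — a room. Outside width 3040 minus two 146 mm walls gives 2748 mm.


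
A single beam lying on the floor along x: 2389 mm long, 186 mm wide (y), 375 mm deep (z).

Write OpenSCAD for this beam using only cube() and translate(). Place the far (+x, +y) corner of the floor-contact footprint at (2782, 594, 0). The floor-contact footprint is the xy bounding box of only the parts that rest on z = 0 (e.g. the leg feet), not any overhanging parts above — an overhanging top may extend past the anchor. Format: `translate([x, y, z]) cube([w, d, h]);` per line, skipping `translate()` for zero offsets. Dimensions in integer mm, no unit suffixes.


translate([393, 408, 0]) cube([2389, 186, 375]);


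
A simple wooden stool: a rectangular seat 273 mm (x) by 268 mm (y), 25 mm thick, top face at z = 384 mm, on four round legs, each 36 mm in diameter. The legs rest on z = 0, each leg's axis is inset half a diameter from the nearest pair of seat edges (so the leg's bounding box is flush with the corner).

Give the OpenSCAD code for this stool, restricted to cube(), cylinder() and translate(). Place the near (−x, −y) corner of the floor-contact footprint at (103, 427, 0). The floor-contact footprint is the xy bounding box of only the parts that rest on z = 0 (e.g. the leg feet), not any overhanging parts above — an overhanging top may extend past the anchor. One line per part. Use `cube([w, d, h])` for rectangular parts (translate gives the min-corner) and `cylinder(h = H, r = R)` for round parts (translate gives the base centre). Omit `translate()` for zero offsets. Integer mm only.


// leg_h = 384 - 25 = 359
translate([103, 427, 359]) cube([273, 268, 25]);
translate([121, 445, 0]) cylinder(h = 359, r = 18);
translate([358, 445, 0]) cylinder(h = 359, r = 18);
translate([121, 677, 0]) cylinder(h = 359, r = 18);
translate([358, 677, 0]) cylinder(h = 359, r = 18);


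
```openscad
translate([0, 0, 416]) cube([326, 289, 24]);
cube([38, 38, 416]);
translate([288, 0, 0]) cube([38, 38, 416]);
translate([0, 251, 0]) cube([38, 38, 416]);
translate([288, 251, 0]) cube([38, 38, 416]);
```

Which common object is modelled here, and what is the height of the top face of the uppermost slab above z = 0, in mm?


A stool. The seat height is 440 mm.

A 326×289×24 slab at z = 416 on four corner posts — a stool. The seat top is 416 + 24 = 440 mm.


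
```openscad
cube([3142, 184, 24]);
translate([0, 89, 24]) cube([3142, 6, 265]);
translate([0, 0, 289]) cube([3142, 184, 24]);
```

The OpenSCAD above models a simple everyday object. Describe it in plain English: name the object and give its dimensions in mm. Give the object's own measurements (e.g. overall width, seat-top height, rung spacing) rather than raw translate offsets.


An I-beam lying along x, 3142 mm long. Overall section height 313 mm. Two flanges 184 mm wide (y) and 24 mm thick, one on the floor and one at the top; a web 6 mm thick runs between them, centred on the flange width.


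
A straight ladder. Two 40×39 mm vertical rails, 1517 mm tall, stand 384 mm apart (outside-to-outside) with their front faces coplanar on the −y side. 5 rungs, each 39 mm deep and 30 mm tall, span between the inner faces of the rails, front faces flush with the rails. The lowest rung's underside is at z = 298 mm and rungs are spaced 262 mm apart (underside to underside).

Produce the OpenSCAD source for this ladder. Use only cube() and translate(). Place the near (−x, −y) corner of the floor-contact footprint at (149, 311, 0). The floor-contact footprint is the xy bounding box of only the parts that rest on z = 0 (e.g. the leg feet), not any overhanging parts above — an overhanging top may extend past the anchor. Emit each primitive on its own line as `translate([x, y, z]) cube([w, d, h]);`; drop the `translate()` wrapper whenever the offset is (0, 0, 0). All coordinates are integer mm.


translate([149, 311, 0]) cube([40, 39, 1517]);
translate([493, 311, 0]) cube([40, 39, 1517]);
translate([189, 311, 298]) cube([304, 39, 30]);
translate([189, 311, 560]) cube([304, 39, 30]);
translate([189, 311, 822]) cube([304, 39, 30]);
translate([189, 311, 1084]) cube([304, 39, 30]);
translate([189, 311, 1346]) cube([304, 39, 30]);


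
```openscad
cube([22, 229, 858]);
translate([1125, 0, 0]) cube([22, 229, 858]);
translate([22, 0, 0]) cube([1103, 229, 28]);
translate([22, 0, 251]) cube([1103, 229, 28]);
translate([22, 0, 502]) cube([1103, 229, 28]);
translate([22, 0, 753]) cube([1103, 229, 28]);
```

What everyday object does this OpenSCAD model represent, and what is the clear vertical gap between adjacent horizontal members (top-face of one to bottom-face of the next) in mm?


A bookshelf. The clear shelf gap is 223 mm.

Two tall side panels with 4 horizontal boards between them — a bookshelf. The first two shelf undersides are at z = 0 and z = 251; with shelf thickness 28, the clear gap is 251 − 0 − 28 = 223 mm.


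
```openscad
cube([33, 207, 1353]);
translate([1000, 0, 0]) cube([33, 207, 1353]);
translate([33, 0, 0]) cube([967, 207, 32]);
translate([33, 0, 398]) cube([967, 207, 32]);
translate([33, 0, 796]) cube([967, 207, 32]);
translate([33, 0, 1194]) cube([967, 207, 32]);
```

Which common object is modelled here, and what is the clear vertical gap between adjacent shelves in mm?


A bookshelf. The clear shelf gap is 366 mm.

Two tall side panels with 4 horizontal boards between them — a bookshelf. The first two shelf undersides are at z = 0 and z = 398; with shelf thickness 32, the clear gap is 398 − 0 − 32 = 366 mm.


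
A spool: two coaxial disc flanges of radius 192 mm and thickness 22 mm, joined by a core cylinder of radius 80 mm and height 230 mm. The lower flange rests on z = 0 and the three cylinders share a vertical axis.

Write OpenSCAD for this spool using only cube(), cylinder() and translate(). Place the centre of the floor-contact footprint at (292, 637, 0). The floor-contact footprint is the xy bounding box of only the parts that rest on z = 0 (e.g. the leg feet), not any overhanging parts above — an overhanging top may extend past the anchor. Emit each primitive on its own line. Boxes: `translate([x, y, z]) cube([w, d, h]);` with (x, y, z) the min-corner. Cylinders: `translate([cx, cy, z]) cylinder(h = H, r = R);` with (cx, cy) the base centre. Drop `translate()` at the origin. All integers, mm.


translate([292, 637, 0]) cylinder(h = 22, r = 192);
translate([292, 637, 22]) cylinder(h = 230, r = 80);
translate([292, 637, 252]) cylinder(h = 22, r = 192);


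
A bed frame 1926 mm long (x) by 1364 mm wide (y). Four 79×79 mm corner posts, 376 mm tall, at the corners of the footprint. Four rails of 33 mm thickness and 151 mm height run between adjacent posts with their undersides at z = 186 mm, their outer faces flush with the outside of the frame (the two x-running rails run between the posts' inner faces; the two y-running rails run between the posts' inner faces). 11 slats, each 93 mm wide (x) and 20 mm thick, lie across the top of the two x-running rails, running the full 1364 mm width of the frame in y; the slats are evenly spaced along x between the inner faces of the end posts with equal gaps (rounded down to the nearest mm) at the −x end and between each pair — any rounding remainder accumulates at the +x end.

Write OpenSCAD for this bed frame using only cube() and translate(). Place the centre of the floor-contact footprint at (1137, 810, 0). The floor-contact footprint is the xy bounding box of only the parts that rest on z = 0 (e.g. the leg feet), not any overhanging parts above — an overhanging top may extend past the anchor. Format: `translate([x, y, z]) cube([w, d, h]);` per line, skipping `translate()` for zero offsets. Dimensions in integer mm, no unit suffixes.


translate([174, 128, 0]) cube([79, 79, 376]);
translate([174, 1413, 0]) cube([79, 79, 376]);
translate([2021, 128, 0]) cube([79, 79, 376]);
translate([2021, 1413, 0]) cube([79, 79, 376]);
translate([253, 128, 186]) cube([1768, 33, 151]);
translate([253, 1459, 186]) cube([1768, 33, 151]);
translate([174, 207, 186]) cube([33, 1206, 151]);
translate([2067, 207, 186]) cube([33, 1206, 151]);
translate([315, 128, 337]) cube([93, 1364, 20]);
translate([470, 128, 337]) cube([93, 1364, 20]);
translate([625, 128, 337]) cube([93, 1364, 20]);
translate([780, 128, 337]) cube([93, 1364, 20]);
translate([935, 128, 337]) cube([93, 1364, 20]);
translate([1090, 128, 337]) cube([93, 1364, 20]);
translate([1245, 128, 337]) cube([93, 1364, 20]);
translate([1400, 128, 337]) cube([93, 1364, 20]);
translate([1555, 128, 337]) cube([93, 1364, 20]);
translate([1710, 128, 337]) cube([93, 1364, 20]);
translate([1865, 128, 337]) cube([93, 1364, 20]);


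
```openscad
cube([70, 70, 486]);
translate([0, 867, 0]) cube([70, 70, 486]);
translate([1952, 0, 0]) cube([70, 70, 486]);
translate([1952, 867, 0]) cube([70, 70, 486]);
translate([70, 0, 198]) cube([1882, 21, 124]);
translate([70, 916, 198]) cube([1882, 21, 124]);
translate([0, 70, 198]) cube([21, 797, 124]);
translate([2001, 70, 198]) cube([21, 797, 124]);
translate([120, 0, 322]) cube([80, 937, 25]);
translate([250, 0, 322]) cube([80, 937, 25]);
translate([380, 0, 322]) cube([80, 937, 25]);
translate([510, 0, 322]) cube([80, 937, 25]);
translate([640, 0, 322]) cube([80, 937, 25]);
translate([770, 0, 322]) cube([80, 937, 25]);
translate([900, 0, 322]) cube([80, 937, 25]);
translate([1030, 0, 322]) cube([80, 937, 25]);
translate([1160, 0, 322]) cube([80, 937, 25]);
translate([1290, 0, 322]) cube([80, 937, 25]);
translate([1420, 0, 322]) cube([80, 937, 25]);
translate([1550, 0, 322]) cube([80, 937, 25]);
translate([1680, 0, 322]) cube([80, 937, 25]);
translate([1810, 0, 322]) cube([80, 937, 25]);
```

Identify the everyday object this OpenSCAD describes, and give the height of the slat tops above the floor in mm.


A bed frame. The slat-top height is 347 mm.

Four posts, four rails, and a row of slats — a bed frame. Slats sit on the rails at z = 198 + 124 = 322; with slat thickness 25, the top is 347 mm.


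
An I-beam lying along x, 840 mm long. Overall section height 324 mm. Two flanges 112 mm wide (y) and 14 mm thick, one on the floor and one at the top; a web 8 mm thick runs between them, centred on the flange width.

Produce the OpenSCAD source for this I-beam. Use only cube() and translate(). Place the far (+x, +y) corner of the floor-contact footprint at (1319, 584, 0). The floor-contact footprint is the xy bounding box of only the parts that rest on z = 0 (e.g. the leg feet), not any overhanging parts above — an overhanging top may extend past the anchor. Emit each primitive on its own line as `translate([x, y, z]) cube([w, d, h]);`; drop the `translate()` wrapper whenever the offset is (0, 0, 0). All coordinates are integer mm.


translate([479, 472, 0]) cube([840, 112, 14]);
translate([479, 524, 14]) cube([840, 8, 296]);
translate([479, 472, 310]) cube([840, 112, 14]);


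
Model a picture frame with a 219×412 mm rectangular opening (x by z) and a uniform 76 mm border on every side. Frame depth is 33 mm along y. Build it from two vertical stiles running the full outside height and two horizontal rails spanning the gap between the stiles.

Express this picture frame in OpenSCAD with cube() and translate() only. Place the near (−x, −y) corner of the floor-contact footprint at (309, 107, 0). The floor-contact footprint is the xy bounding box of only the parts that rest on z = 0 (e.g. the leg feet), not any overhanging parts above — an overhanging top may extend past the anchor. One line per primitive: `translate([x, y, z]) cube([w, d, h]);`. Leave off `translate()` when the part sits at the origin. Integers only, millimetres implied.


translate([309, 107, 0]) cube([76, 33, 564]);
translate([604, 107, 0]) cube([76, 33, 564]);
translate([385, 107, 0]) cube([219, 33, 76]);
translate([385, 107, 488]) cube([219, 33, 76]);


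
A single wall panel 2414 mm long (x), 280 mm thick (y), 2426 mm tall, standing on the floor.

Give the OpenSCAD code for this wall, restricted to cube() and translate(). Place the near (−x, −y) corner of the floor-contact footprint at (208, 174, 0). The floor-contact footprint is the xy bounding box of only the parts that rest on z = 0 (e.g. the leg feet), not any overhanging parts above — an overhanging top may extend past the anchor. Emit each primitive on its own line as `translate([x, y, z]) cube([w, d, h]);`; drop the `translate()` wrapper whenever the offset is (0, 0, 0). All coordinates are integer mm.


translate([208, 174, 0]) cube([2414, 280, 2426]);


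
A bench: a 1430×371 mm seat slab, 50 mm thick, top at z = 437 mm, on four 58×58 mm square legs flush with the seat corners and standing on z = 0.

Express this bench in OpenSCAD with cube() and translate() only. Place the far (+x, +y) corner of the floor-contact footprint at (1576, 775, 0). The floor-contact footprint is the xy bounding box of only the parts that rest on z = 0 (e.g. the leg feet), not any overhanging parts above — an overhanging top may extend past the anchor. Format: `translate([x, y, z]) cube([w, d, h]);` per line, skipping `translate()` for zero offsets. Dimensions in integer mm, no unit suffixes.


translate([146, 404, 387]) cube([1430, 371, 50]);
translate([146, 404, 0]) cube([58, 58, 387]);
translate([146, 717, 0]) cube([58, 58, 387]);
translate([1518, 404, 0]) cube([58, 58, 387]);
translate([1518, 717, 0]) cube([58, 58, 387]);


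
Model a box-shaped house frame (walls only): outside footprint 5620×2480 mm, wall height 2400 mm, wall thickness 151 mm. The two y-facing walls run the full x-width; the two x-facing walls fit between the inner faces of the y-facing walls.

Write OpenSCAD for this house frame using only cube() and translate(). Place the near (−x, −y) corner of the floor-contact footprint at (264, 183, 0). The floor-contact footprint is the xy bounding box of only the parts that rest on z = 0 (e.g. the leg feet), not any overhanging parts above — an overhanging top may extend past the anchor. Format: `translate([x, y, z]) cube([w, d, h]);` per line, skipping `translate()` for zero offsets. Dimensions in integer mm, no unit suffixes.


translate([264, 183, 0]) cube([5620, 151, 2400]);
translate([264, 2512, 0]) cube([5620, 151, 2400]);
translate([264, 334, 0]) cube([151, 2178, 2400]);
translate([5733, 334, 0]) cube([151, 2178, 2400]);


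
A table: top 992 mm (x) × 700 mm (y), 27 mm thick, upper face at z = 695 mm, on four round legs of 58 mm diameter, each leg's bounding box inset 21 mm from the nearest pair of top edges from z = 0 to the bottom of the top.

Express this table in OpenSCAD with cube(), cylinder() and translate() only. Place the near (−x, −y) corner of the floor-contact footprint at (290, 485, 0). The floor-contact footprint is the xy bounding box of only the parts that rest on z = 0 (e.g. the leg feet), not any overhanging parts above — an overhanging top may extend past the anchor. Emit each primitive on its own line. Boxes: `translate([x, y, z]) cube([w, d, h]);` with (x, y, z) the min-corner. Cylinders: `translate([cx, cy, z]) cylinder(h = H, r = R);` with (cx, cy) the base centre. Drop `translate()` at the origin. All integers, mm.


// leg_h = 695 - 27 = 668
translate([269, 464, 668]) cube([992, 700, 27]);
translate([319, 514, 0]) cylinder(h = 668, r = 29);
translate([1211, 514, 0]) cylinder(h = 668, r = 29);
translate([319, 1114, 0]) cylinder(h = 668, r = 29);
translate([1211, 1114, 0]) cylinder(h = 668, r = 29);


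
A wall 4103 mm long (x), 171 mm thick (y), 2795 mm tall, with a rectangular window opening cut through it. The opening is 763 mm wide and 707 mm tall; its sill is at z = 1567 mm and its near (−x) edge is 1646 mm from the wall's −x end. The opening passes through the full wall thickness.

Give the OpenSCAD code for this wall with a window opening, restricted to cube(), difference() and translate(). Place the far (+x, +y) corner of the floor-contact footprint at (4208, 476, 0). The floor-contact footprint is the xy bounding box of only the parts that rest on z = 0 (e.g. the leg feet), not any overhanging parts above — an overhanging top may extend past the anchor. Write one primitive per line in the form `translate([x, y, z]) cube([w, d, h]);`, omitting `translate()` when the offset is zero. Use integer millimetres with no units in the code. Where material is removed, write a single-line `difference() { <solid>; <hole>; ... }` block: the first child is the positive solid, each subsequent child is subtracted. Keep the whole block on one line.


difference() { translate([105, 305, 0]) cube([4103, 171, 2795]); translate([1751, 305, 1567]) cube([763, 171, 707]); }


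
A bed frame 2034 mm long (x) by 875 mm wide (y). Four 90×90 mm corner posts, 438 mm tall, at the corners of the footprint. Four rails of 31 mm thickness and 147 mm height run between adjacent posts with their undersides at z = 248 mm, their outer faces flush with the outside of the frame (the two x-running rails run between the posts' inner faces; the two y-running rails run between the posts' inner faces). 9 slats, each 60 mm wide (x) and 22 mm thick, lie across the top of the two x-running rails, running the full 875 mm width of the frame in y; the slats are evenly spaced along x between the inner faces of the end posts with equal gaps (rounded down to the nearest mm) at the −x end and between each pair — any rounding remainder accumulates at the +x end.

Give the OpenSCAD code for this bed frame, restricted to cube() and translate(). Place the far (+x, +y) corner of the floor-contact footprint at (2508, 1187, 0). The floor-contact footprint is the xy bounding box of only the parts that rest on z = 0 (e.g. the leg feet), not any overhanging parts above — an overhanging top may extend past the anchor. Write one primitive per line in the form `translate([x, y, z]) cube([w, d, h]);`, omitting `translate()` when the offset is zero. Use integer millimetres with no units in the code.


translate([474, 312, 0]) cube([90, 90, 438]);
translate([474, 1097, 0]) cube([90, 90, 438]);
translate([2418, 312, 0]) cube([90, 90, 438]);
translate([2418, 1097, 0]) cube([90, 90, 438]);
translate([564, 312, 248]) cube([1854, 31, 147]);
translate([564, 1156, 248]) cube([1854, 31, 147]);
translate([474, 402, 248]) cube([31, 695, 147]);
translate([2477, 402, 248]) cube([31, 695, 147]);
translate([695, 312, 395]) cube([60, 875, 22]);
translate([886, 312, 395]) cube([60, 875, 22]);
translate([1077, 312, 395]) cube([60, 875, 22]);
translate([1268, 312, 395]) cube([60, 875, 22]);
translate([1459, 312, 395]) cube([60, 875, 22]);
translate([1650, 312, 395]) cube([60, 875, 22]);
translate([1841, 312, 395]) cube([60, 875, 22]);
translate([2032, 312, 395]) cube([60, 875, 22]);
translate([2223, 312, 395]) cube([60, 875, 22]);


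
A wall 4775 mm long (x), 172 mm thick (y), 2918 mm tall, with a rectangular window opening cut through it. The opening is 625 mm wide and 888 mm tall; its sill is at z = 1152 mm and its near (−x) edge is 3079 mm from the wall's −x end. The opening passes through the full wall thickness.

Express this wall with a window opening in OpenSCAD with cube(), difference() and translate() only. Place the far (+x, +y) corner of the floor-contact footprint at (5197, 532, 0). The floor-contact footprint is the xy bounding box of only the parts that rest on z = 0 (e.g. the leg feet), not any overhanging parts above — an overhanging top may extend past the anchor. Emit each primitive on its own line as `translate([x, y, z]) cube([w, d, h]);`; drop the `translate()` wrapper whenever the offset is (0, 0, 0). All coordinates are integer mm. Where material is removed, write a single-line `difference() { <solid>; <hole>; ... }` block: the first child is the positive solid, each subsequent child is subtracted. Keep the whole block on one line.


difference() { translate([422, 360, 0]) cube([4775, 172, 2918]); translate([3501, 360, 1152]) cube([625, 172, 888]); }


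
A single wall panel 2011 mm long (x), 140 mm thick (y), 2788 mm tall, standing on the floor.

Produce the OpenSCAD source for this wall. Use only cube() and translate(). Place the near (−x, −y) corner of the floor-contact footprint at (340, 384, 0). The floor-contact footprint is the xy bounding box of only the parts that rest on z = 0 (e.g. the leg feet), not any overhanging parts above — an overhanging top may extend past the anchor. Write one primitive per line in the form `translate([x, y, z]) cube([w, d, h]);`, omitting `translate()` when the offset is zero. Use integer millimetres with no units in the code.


translate([340, 384, 0]) cube([2011, 140, 2788]);


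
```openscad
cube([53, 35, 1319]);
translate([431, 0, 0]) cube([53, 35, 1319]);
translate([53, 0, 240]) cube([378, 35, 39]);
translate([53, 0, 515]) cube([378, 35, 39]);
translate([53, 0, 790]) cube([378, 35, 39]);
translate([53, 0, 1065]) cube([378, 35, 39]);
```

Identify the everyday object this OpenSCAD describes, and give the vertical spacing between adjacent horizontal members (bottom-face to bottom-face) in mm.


A ladder. The rung spacing is 275 mm.

Two tall 53×35 posts with 4 short bars between them — a ladder. Adjacent rungs sit at z = 240 and z = 515, so the spacing is 515 − 240 = 275 mm.


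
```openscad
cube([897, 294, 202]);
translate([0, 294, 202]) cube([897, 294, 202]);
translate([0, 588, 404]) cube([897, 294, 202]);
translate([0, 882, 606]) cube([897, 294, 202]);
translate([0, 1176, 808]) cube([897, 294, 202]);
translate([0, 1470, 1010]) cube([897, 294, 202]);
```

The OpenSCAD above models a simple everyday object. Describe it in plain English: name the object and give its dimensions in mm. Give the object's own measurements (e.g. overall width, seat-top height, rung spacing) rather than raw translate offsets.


A straight staircase of 6 solid steps. Each step is 897 mm wide (x), 294 mm deep (y, the going) and 202 mm tall (the rise). The first step rests on the floor; each subsequent step sits one going further in +y and one rise higher in +z, directly behind and above the previous step with no overlap.


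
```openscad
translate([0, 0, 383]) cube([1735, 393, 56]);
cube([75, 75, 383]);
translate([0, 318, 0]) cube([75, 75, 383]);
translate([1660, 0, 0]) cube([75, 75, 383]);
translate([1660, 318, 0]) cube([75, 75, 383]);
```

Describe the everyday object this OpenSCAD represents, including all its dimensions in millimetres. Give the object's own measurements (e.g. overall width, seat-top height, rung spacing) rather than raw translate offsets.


A long wooden bench with a 1735 mm (x) × 393 mm (y) seat, 56 mm thick, its top surface 439 mm above the floor. Four 75 mm square legs at the seat corners, flush with the edges, run from z = 0 to the seat underside.


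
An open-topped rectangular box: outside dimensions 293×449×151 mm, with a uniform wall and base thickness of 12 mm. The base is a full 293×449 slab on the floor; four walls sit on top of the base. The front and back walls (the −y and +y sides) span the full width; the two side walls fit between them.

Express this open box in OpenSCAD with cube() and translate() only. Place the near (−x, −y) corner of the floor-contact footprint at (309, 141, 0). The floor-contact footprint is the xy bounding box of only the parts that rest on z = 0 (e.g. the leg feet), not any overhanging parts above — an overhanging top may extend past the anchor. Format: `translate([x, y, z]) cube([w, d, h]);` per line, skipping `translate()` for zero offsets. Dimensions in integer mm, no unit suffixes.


translate([309, 141, 0]) cube([293, 449, 12]);
translate([309, 141, 12]) cube([293, 12, 139]);
translate([309, 578, 12]) cube([293, 12, 139]);
translate([309, 153, 12]) cube([12, 425, 139]);
translate([590, 153, 12]) cube([12, 425, 139]);


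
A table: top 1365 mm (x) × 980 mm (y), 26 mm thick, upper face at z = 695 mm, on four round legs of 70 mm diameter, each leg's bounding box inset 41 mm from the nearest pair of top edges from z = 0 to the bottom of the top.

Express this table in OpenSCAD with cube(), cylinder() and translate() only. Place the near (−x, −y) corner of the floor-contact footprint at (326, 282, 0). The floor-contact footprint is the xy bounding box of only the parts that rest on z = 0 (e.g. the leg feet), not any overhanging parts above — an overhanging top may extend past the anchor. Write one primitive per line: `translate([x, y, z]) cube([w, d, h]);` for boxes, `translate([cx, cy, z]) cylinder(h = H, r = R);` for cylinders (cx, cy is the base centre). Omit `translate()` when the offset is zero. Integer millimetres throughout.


// leg_h = 695 - 26 = 669
translate([285, 241, 669]) cube([1365, 980, 26]);
translate([361, 317, 0]) cylinder(h = 669, r = 35);
translate([1574, 317, 0]) cylinder(h = 669, r = 35);
translate([361, 1145, 0]) cylinder(h = 669, r = 35);
translate([1574, 1145, 0]) cylinder(h = 669, r = 35);


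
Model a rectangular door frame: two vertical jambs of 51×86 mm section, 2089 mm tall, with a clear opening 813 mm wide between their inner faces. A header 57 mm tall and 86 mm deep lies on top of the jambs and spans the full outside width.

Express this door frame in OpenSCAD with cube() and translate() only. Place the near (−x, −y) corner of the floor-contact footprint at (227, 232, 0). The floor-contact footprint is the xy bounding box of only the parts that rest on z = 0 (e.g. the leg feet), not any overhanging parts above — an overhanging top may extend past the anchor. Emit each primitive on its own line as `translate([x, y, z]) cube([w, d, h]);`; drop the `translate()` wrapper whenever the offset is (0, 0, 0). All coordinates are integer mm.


translate([227, 232, 0]) cube([51, 86, 2089]);
translate([1091, 232, 0]) cube([51, 86, 2089]);
translate([227, 232, 2089]) cube([915, 86, 57]);


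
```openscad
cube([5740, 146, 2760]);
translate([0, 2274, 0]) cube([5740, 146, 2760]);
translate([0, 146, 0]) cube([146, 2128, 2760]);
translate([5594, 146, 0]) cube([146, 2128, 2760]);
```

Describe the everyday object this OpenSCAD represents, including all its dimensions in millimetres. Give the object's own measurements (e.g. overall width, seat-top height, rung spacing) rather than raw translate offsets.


The wall frame of a small rectangular building: four walls, each 2760 mm tall and 146 mm thick, enclosing a footprint 5740 mm (x) by 2420 mm (y) outside-to-outside, with no floor or roof. The front and back walls (the −y and +y sides) span the full width; the two side walls fit between them.


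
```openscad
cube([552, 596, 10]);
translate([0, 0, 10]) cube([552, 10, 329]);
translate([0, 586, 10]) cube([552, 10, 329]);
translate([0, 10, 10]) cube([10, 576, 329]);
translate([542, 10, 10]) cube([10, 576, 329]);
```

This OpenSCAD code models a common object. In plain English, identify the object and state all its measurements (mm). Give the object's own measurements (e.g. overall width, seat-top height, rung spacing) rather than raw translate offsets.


An open-topped rectangular box: outside dimensions 552×596×339 mm, with a uniform wall and base thickness of 10 mm. The base is a full 552×596 slab on the floor; four walls sit on top of the base. The front and back walls (the −y and +y sides) span the full width; the two side walls fit between them.


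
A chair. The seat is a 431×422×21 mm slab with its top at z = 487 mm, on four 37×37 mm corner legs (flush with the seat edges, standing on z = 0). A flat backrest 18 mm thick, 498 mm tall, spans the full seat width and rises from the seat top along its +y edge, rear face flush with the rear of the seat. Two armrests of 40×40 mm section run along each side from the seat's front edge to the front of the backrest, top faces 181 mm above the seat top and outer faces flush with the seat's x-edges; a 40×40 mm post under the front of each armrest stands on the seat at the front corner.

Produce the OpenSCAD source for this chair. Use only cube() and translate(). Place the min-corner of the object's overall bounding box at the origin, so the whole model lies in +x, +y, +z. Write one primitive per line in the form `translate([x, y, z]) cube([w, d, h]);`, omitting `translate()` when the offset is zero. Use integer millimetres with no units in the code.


// leg_h = 487 - 21 = 466
// arm post h = 181 - 40 = 141
translate([0, 0, 466]) cube([431, 422, 21]);
cube([37, 37, 466]);
translate([394, 0, 0]) cube([37, 37, 466]);
translate([0, 385, 0]) cube([37, 37, 466]);
translate([394, 385, 0]) cube([37, 37, 466]);
translate([0, 404, 487]) cube([431, 18, 498]);
translate([0, 0, 628]) cube([40, 404, 40]);
translate([391, 0, 628]) cube([40, 404, 40]);
translate([0, 0, 487]) cube([40, 40, 141]);
translate([391, 0, 487]) cube([40, 40, 141]);


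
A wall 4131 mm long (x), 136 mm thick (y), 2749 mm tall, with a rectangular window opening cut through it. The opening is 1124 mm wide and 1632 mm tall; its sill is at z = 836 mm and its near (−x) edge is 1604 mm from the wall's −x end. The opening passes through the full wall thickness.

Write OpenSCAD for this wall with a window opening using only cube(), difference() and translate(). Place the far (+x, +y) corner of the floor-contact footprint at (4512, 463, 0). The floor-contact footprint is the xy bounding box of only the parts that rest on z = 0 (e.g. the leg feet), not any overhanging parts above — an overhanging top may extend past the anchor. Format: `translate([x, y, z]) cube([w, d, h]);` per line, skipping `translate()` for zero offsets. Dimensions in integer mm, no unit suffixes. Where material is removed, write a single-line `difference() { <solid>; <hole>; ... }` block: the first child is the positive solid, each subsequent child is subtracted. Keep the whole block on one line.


difference() { translate([381, 327, 0]) cube([4131, 136, 2749]); translate([1985, 327, 836]) cube([1124, 136, 1632]); }


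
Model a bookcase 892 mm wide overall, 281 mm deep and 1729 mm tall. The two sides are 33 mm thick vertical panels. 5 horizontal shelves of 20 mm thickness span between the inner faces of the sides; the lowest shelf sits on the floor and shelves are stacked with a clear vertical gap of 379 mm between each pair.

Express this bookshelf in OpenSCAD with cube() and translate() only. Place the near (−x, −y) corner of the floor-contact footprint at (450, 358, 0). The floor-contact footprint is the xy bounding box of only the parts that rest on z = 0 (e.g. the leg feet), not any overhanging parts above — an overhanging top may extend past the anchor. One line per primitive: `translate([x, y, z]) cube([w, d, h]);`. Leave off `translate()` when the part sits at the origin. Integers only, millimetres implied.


translate([450, 358, 0]) cube([33, 281, 1729]);
translate([1309, 358, 0]) cube([33, 281, 1729]);
translate([483, 358, 0]) cube([826, 281, 20]);
translate([483, 358, 399]) cube([826, 281, 20]);
translate([483, 358, 798]) cube([826, 281, 20]);
translate([483, 358, 1197]) cube([826, 281, 20]);
translate([483, 358, 1596]) cube([826, 281, 20]);


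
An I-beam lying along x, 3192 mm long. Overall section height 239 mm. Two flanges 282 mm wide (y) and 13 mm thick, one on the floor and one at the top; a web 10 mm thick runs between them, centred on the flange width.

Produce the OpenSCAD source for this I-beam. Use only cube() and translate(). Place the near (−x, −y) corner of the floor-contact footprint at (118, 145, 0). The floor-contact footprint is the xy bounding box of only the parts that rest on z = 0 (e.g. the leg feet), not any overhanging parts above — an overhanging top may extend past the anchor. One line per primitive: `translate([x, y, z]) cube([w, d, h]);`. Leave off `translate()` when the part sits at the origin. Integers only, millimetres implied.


translate([118, 145, 0]) cube([3192, 282, 13]);
translate([118, 281, 13]) cube([3192, 10, 213]);
translate([118, 145, 226]) cube([3192, 282, 13]);


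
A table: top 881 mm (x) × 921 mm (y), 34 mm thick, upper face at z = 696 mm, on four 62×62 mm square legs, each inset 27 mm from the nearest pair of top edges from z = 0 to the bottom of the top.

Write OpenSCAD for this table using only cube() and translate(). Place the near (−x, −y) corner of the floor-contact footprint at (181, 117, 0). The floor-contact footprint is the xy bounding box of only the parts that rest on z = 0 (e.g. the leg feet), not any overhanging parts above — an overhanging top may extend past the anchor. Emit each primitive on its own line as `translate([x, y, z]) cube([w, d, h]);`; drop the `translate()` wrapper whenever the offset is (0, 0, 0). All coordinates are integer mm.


// leg_h = 696 - 34 = 662
translate([154, 90, 662]) cube([881, 921, 34]);
translate([181, 117, 0]) cube([62, 62, 662]);
translate([946, 117, 0]) cube([62, 62, 662]);
translate([181, 922, 0]) cube([62, 62, 662]);
translate([946, 922, 0]) cube([62, 62, 662]);


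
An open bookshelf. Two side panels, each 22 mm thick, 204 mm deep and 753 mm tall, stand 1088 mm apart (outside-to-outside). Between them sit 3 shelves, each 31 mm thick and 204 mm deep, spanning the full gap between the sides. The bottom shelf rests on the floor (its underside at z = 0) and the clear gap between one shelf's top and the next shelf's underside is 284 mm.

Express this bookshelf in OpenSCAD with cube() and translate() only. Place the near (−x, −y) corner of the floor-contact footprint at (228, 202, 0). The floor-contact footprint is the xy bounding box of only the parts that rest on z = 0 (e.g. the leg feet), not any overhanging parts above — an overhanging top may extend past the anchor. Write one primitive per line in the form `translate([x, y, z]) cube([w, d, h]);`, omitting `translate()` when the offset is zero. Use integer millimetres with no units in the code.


translate([228, 202, 0]) cube([22, 204, 753]);
translate([1294, 202, 0]) cube([22, 204, 753]);
translate([250, 202, 0]) cube([1044, 204, 31]);
translate([250, 202, 315]) cube([1044, 204, 31]);
translate([250, 202, 630]) cube([1044, 204, 31]);


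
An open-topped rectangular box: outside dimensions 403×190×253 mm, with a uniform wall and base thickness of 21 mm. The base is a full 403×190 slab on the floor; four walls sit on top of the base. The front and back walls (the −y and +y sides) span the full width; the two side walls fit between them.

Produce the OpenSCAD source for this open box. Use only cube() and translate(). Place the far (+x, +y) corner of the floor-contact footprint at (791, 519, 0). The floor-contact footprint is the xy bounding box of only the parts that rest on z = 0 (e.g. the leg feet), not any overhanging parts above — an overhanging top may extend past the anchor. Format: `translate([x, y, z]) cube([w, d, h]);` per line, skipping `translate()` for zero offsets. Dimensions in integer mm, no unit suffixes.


translate([388, 329, 0]) cube([403, 190, 21]);
translate([388, 329, 21]) cube([403, 21, 232]);
translate([388, 498, 21]) cube([403, 21, 232]);
translate([388, 350, 21]) cube([21, 148, 232]);
translate([770, 350, 21]) cube([21, 148, 232]);


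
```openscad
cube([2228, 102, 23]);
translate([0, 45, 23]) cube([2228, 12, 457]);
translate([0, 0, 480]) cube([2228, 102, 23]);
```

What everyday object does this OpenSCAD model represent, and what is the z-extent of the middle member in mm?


An I-beam. The web height is 457 mm.

Two wide flanges with a thin centred web — an I-beam. Overall 503 mm minus two 23 mm flanges gives a web of 503 − 2·23 = 457 mm.


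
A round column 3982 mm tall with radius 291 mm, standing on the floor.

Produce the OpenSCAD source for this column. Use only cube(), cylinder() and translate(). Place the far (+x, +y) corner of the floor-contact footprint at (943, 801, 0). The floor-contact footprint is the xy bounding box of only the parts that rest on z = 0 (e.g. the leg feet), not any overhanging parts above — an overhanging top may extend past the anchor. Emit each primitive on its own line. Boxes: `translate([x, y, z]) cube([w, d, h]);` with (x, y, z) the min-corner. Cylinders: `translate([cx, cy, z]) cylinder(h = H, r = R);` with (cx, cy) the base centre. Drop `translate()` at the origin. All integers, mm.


translate([652, 510, 0]) cylinder(h = 3982, r = 291);


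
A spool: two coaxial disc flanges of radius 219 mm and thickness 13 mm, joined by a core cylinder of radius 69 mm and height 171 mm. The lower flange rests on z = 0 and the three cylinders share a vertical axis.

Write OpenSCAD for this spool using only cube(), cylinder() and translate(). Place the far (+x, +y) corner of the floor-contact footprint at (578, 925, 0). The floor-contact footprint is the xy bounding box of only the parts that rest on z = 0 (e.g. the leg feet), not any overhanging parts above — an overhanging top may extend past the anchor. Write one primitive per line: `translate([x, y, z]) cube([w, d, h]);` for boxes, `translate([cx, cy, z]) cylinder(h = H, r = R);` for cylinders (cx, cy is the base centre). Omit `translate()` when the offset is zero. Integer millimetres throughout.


translate([359, 706, 0]) cylinder(h = 13, r = 219);
translate([359, 706, 13]) cylinder(h = 171, r = 69);
translate([359, 706, 184]) cylinder(h = 13, r = 219);
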